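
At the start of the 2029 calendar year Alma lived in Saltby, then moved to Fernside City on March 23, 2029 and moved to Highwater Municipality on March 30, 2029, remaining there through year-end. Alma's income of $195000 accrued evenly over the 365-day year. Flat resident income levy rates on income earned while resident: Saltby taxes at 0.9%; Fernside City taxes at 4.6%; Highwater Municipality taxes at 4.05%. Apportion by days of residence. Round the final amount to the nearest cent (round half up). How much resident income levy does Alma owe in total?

Saltby, January 1 – March 22, 2029: 81 days → $195000 × 0.9% × 81/365 = $389.4658
Fernside City, March 23 – March 29, 2029: 7 days → $195000 × 4.6% × 7/365 = $172.0274
Highwater Municipality, March 30 – December 31, 2029: 277 days → $195000 × 4.05% × 277/365 = $5993.4452
Total = $6554.9384

$6554.94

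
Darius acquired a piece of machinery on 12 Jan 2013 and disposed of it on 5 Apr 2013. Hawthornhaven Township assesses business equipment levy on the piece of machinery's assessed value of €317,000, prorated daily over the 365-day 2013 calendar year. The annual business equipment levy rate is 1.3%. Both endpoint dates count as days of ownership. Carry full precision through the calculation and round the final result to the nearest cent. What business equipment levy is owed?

€948.39

Days held (12 Jan – 5 Apr 2013): 84 out of 365
Tax = €317,000 × 1.3% × 84/365 = €948.3945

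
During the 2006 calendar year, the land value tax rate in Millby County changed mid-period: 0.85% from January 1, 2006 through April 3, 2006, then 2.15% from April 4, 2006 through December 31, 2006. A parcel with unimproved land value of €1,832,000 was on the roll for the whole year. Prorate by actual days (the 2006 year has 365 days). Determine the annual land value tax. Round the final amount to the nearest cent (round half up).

€33,319.81

January 1 – April 3, 2006: 93 days at 0.85% → €1,832,000 × 0.85% × 93/365 = €3,967.6603
April 4 – December 31, 2006: 272 days at 2.15% → €1,832,000 × 2.15% × 272/365 = €29,352.1534
Total = €33,319.8137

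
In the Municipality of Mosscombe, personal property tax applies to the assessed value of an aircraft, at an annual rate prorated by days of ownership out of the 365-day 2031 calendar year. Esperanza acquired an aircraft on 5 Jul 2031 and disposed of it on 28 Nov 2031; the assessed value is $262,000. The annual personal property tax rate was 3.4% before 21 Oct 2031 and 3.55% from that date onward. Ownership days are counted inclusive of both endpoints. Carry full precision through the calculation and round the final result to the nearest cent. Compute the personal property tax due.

5 Jul – 20 Oct 2031: 108 days at 3.4% → $262,000 × 3.4% × 108/365 = $2,635.7918
21 Oct – 28 Nov 2031: 39 days at 3.55% → $262,000 × 3.55% × 39/365 = $993.8055
Total = $3,629.5973

$3,629.60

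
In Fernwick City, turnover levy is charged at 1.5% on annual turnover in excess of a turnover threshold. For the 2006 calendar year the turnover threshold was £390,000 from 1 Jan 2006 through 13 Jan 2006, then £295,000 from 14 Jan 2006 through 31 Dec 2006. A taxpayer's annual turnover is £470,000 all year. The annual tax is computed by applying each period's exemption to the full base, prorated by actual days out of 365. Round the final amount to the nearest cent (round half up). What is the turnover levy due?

1 Jan – 13 Jan 2006: 13 days, exemption £390,000 → (£470,000 − £390,000) × 1.5% × 13/365 = £42.7397
14 Jan – 31 Dec 2006: 352 days, exemption £295,000 → (£470,000 − £295,000) × 1.5% × 352/365 = £2,531.5068
Total = £2,574.2466

£2,574.25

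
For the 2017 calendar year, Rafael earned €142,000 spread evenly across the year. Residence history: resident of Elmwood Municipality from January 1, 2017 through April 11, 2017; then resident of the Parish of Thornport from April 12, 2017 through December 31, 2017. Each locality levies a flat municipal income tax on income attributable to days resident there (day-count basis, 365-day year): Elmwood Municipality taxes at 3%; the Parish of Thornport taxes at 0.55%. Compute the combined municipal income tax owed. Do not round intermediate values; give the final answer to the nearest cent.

Elmwood Municipality, January 1 – April 11, 2017: 101 days → €142,000 × 3% × 101/365 = €1,178.7945
The Parish of Thornport, April 12 – December 31, 2017: 264 days → €142,000 × 0.55% × 264/365 = €564.8877
Total = €1,743.6822

€1,743.68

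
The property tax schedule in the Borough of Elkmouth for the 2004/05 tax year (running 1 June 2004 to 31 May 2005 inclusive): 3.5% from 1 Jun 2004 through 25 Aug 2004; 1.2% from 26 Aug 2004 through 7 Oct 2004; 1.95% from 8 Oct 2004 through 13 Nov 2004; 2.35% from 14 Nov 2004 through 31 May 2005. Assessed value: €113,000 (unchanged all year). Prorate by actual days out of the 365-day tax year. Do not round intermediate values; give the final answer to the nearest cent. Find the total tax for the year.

€2,762.77

1 Jun – 25 Aug 2004: 86 days at 3.5% → €113,000 × 3.5% × 86/365 = €931.8630
26 Aug – 7 Oct 2004: 43 days at 1.2% → €113,000 × 1.2% × 43/365 = €159.7479
8 Oct – 13 Nov 2004: 37 days at 1.95% → €113,000 × 1.95% × 37/365 = €223.3685
14 Nov 2004 – 31 May 2005: 199 days at 2.35% → €113,000 × 2.35% × 199/365 = €1,447.7932
Total = €2,762.7726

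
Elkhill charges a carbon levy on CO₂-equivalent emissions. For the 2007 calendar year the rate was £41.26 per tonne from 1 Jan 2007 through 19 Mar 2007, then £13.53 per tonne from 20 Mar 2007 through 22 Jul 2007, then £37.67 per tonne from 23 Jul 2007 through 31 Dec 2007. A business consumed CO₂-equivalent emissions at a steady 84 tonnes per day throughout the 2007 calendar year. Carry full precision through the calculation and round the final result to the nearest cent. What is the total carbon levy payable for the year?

1 Jan – 19 Mar 2007: 78 days × 84 tonnes/day = 6,552 tonnes at £41.26/tonne → £270,335.52
20 Mar – 22 Jul 2007: 125 days × 84 tonnes/day = 10,500 tonnes at £13.53/tonne → £142,065.00
23 Jul – 31 Dec 2007: 162 days × 84 tonnes/day = 13,608 tonnes at £37.67/tonne → £512,613.36

£925,013.88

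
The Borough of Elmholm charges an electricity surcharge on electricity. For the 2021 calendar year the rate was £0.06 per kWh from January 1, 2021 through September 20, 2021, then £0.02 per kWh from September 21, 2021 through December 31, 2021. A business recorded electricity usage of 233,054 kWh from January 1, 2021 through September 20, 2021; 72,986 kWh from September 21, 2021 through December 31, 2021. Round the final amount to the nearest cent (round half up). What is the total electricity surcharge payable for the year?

January 1 – September 20, 2021: 233,054 kWh at £0.06/kWh → £13,983.24
September 21 – December 31, 2021: 72,986 kWh at £0.02/kWh → £1,459.72

£15,442.96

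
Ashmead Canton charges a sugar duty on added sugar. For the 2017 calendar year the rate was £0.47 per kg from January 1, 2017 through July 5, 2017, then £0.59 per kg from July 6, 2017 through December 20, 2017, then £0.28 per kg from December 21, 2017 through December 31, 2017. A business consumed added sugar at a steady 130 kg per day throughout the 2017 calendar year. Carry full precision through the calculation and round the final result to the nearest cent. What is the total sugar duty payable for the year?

£24650.60

January 1 – July 5, 2017: 186 days × 130 kg/day = 24,180 kg at £0.47/kg → £11364.60
July 6 – December 20, 2017: 168 days × 130 kg/day = 21,840 kg at £0.59/kg → £12885.60
December 21 – December 31, 2017: 11 days × 130 kg/day = 1,430 kg at £0.28/kg → £400.40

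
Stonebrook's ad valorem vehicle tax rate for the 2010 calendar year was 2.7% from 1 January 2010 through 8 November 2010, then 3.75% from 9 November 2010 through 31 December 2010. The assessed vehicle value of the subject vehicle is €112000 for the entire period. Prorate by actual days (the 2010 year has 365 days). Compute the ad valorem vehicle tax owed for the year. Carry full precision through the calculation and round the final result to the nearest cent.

1 January – 8 November 2010: 312 days at 2.7% → €112000 × 2.7% × 312/365 = €2584.8986
9 November – 31 December 2010: 53 days at 3.75% → €112000 × 3.75% × 53/365 = €609.8630
Total = €3194.7616

€3194.76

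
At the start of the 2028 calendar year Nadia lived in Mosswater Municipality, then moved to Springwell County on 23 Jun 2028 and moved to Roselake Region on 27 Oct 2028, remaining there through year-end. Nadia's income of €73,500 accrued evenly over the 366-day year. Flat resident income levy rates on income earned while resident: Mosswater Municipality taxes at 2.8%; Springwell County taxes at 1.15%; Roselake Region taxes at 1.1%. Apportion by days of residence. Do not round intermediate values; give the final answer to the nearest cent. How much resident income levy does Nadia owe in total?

€1,415.18

Mosswater Municipality, 1 Jan – 22 Jun 2028: 174 days → €73,500 × 2.8% × 174/366 = €978.3934
Springwell County, 23 Jun – 26 Oct 2028: 126 days → €73,500 × 1.15% × 126/366 = €290.9877
Roselake Region, 27 Oct – 31 Dec 2028: 66 days → €73,500 × 1.1% × 66/366 = €145.7951
Total = €1,415.1762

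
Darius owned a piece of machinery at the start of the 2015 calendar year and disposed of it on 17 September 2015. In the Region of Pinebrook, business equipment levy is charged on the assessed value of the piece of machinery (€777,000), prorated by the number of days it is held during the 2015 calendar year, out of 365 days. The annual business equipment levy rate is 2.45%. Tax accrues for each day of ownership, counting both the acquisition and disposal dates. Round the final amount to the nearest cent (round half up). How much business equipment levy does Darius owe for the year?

€13,560.25

Days held (1 January – 17 September 2015): 260 out of 365
Tax = €777,000 × 2.45% × 260/365 = €13,560.2466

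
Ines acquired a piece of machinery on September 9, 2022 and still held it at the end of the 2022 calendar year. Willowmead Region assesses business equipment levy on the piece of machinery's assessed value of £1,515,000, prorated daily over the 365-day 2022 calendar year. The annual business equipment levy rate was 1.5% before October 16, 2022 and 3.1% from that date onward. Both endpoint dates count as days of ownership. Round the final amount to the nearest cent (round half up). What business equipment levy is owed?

£12,211.32

September 9 – October 15, 2022: 37 days at 1.5% → £1,515,000 × 1.5% × 37/365 = £2,303.6301
October 16 – December 31, 2022: 77 days at 3.1% → £1,515,000 × 3.1% × 77/365 = £9,907.6849
Total = £12,211.3151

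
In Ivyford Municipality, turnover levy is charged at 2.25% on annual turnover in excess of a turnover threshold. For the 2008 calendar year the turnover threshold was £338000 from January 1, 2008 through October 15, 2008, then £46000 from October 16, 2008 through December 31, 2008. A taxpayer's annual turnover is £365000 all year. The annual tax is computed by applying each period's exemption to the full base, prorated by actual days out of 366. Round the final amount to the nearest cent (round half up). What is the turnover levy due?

£1989.71

January 1 – October 15, 2008: 289 days, exemption £338000 → (£365000 − £338000) × 2.25% × 289/366 = £479.6926
October 16 – December 31, 2008: 77 days, exemption £46000 → (£365000 − £46000) × 2.25% × 77/366 = £1510.0205
Total = £1989.7131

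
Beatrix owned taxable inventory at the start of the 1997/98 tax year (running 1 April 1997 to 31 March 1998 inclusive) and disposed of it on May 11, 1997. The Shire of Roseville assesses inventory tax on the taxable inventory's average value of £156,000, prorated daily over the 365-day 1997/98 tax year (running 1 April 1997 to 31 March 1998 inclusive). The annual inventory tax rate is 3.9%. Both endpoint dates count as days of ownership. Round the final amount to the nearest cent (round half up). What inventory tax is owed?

Days held (April 1 – May 11, 1997): 41 out of 365
Tax = £156,000 × 3.9% × 41/365 = £683.4082

£683.41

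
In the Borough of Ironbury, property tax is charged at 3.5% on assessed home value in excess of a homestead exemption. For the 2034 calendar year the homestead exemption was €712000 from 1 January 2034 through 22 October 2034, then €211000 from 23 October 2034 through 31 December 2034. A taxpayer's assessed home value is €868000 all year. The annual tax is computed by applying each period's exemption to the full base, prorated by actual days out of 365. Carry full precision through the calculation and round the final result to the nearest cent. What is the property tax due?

1 January – 22 October 2034: 295 days, exemption €712000 → (€868000 − €712000) × 3.5% × 295/365 = €4412.8767
23 October – 31 December 2034: 70 days, exemption €211000 → (€868000 − €211000) × 3.5% × 70/365 = €4410.0000
Total = €8822.8767

€8822.88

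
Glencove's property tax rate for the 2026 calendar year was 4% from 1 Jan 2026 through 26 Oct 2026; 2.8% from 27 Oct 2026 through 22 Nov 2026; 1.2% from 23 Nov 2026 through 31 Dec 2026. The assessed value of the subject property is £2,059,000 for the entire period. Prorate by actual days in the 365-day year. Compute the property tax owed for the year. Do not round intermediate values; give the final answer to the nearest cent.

£74,372.21

1 Jan – 26 Oct 2026: 299 days at 4% → £2,059,000 × 4% × 299/365 = £67,467.5068
27 Oct – 22 Nov 2026: 27 days at 2.8% → £2,059,000 × 2.8% × 27/365 = £4,264.6685
23 Nov – 31 Dec 2026: 39 days at 1.2% → £2,059,000 × 1.2% × 39/365 = £2,640.0329
Total = £74,372.2082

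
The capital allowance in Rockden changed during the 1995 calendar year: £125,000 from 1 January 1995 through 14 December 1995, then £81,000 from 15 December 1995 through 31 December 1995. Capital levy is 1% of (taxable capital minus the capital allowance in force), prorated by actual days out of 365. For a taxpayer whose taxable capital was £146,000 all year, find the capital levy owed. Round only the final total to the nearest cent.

1 January – 14 December 1995: 348 days, exemption £125,000 → (£146,000 − £125,000) × 1% × 348/365 = £200.2192
15 December – 31 December 1995: 17 days, exemption £81,000 → (£146,000 − £81,000) × 1% × 17/365 = £30.2740
Total = £230.4932

£230.49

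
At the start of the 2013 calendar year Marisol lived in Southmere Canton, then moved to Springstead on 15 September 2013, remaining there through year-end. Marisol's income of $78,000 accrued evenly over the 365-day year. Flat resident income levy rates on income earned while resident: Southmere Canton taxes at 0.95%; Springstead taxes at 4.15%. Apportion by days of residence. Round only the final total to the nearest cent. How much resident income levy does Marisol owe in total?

$1,479.54

Southmere Canton, 1 January – 14 September 2013: 257 days → $78,000 × 0.95% × 257/365 = $521.7452
Springstead, 15 September – 31 December 2013: 108 days → $78,000 × 4.15% × 108/365 = $957.7973
Total = $1,479.5425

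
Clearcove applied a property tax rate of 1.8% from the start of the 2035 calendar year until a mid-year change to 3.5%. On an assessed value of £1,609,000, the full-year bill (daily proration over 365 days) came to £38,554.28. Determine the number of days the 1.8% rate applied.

237 days

Let d = days at the first rate; then 365 − d days at the second rate.
£1,609,000 × [1.8%·d + 3.5%·(365−d)] / 365 = £38,554.28
Solving gives d = 237, so the new rate took effect on 26 August 2035.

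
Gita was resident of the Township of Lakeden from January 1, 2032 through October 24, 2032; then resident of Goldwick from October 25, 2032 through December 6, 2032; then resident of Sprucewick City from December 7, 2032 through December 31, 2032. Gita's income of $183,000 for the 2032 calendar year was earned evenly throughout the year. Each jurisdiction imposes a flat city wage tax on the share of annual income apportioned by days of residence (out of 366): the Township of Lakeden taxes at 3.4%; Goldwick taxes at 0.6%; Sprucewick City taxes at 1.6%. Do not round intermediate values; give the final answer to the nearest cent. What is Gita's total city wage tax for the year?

$5,395.00

The Township of Lakeden, January 1 – October 24, 2032: 298 days → $183,000 × 3.4% × 298/366 = $5,066.0000
Goldwick, October 25 – December 6, 2032: 43 days → $183,000 × 0.6% × 43/366 = $129.0000
Sprucewick City, December 7 – December 31, 2032: 25 days → $183,000 × 1.6% × 25/366 = $200.0000
Total = $5,395.0000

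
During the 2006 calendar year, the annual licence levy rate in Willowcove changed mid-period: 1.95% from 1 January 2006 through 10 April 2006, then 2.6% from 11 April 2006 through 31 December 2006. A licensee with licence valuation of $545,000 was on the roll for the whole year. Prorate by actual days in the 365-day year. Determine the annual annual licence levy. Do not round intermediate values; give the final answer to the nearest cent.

1 January – 10 April 2006: 100 days at 1.95% → $545,000 × 1.95% × 100/365 = $2,911.6438
11 April – 31 December 2006: 265 days at 2.6% → $545,000 × 2.6% × 265/365 = $10,287.8082
Total = $13,199.4521

$13,199.45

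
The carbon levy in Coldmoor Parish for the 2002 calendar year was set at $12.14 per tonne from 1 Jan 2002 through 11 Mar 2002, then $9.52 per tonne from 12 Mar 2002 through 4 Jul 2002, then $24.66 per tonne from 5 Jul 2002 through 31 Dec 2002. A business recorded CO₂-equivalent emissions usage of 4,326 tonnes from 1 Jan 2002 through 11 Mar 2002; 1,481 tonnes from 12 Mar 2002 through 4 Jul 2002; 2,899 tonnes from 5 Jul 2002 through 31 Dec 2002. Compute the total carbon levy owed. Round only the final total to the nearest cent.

1 Jan – 11 Mar 2002: 4,326 tonnes at $12.14/tonne → $52517.64
12 Mar – 4 Jul 2002: 1,481 tonnes at $9.52/tonne → $14099.12
5 Jul – 31 Dec 2002: 2,899 tonnes at $24.66/tonne → $71489.34

$138106.10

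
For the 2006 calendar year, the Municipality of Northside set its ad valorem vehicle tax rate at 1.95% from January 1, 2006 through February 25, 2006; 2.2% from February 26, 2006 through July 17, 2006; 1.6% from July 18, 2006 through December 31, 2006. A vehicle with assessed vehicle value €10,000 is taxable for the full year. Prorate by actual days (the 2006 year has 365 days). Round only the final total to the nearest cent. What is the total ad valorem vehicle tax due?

January 1 – February 25, 2006: 56 days at 1.95% → €10,000 × 1.95% × 56/365 = €29.9178
February 26 – July 17, 2006: 142 days at 2.2% → €10,000 × 2.2% × 142/365 = €85.5890
July 18 – December 31, 2006: 167 days at 1.6% → €10,000 × 1.6% × 167/365 = €73.2055
Total = €188.7123

€188.71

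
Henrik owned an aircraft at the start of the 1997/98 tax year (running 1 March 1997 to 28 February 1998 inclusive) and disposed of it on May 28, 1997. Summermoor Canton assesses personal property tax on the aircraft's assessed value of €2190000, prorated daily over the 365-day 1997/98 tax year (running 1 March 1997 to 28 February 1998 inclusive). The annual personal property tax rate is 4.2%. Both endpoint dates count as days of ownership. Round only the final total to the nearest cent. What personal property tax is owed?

€22428.00

Days held (March 1 – May 28, 1997): 89 out of 365
Tax = €2190000 × 4.2% × 89/365 = €22428.0000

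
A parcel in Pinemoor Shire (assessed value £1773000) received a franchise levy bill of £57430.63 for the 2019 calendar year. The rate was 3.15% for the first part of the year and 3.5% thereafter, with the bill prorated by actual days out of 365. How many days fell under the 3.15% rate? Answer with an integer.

Let d = days at the first rate; then 365 − d days at the second rate.
£1773000 × [3.15%·d + 3.5%·(365−d)] / 365 = £57430.63
Solving gives d = 272, so the new rate took effect on 30 September 2019.

272 days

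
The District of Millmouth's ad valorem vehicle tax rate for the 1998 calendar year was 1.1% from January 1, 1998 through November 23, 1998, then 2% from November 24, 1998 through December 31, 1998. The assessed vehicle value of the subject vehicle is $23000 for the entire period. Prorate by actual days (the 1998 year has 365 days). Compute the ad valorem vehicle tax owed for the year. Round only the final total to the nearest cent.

$274.55

January 1 – November 23, 1998: 327 days at 1.1% → $23000 × 1.1% × 327/365 = $226.6603
November 24 – December 31, 1998: 38 days at 2% → $23000 × 2% × 38/365 = $47.8904
Total = $274.5507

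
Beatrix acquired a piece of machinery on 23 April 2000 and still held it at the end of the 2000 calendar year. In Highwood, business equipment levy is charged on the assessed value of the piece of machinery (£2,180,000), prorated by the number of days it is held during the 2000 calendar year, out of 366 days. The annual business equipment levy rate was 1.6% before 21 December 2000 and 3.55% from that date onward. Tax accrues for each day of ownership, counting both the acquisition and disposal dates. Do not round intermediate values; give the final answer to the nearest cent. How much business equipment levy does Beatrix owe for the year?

£25,388.66

23 April – 20 December 2000: 242 days at 1.6% → £2,180,000 × 1.6% × 242/366 = £23,062.7322
21 December – 31 December 2000: 11 days at 3.55% → £2,180,000 × 3.55% × 11/366 = £2,325.9290
Total = £25,388.6612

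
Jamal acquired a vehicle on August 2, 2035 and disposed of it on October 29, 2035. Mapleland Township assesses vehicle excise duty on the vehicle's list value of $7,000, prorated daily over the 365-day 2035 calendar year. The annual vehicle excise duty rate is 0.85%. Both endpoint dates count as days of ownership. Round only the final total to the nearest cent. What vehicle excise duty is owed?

$14.51

Days held (August 2 – October 29, 2035): 89 out of 365
Tax = $7,000 × 0.85% × 89/365 = $14.5082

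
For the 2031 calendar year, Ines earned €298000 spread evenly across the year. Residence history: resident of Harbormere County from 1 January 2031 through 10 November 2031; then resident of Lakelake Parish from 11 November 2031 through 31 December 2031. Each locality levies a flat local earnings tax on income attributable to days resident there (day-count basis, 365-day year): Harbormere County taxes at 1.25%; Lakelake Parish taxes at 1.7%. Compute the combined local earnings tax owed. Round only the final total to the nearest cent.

€3912.37

Harbormere County, 1 January – 10 November 2031: 314 days → €298000 × 1.25% × 314/365 = €3204.5205
Lakelake Parish, 11 November – 31 December 2031: 51 days → €298000 × 1.7% × 51/365 = €707.8521
Total = €3912.3726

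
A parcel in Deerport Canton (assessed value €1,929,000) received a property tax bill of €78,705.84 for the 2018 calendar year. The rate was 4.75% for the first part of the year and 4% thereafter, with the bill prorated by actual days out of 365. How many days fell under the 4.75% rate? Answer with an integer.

39 days

Let d = days at the first rate; then 365 − d days at the second rate.
€1,929,000 × [4.75%·d + 4%·(365−d)] / 365 = €78,705.84
Solving gives d = 39, so the new rate took effect on 9 Feb 2018.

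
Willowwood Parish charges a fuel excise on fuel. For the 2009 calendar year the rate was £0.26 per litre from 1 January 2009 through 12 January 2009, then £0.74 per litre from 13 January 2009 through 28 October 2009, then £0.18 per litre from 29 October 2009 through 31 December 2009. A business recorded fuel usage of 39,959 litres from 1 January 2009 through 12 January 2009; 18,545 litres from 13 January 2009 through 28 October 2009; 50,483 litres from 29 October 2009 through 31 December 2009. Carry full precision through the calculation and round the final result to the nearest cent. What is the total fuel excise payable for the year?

1 January – 12 January 2009: 39,959 litres at £0.26/litre → £10,389.34
13 January – 28 October 2009: 18,545 litres at £0.74/litre → £13,723.30
29 October – 31 December 2009: 50,483 litres at £0.18/litre → £9,086.94

£33,199.58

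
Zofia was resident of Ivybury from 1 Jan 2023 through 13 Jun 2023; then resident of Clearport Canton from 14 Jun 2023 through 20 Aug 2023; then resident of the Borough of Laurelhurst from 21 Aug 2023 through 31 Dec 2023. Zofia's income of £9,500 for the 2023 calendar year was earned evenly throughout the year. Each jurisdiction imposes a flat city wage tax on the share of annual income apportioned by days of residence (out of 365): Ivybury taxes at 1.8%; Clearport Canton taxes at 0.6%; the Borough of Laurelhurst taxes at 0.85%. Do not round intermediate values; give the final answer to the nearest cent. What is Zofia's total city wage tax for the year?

£116.88

Ivybury, 1 Jan – 13 Jun 2023: 164 days → £9,500 × 1.8% × 164/365 = £76.8329
Clearport Canton, 14 Jun – 20 Aug 2023: 68 days → £9,500 × 0.6% × 68/365 = £10.6192
The Borough of Laurelhurst, 21 Aug – 31 Dec 2023: 133 days → £9,500 × 0.85% × 133/365 = £29.4240
Total = £116.8760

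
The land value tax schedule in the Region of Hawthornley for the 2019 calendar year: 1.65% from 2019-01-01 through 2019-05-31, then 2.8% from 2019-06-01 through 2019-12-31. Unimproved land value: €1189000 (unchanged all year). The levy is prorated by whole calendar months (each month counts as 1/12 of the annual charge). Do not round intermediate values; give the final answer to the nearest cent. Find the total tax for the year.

€27594.71

2019-01-01 to 2019-05-31: 5 months at 1.65% → €1189000 × 1.65% × 5/12 = €8174.3750
2019-06-01 to 2019-12-31: 7 months at 2.8% → €1189000 × 2.8% × 7/12 = €19420.3333
Total = €27594.7083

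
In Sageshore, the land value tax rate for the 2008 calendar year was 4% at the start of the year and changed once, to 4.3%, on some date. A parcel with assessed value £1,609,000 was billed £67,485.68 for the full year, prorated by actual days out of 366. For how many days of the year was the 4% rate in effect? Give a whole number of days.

Let d = days at the first rate; then 366 − d days at the second rate.
£1,609,000 × [4%·d + 4.3%·(366−d)] / 366 = £67,485.68
Solving gives d = 129, so the new rate took effect on May 9, 2008.

129 days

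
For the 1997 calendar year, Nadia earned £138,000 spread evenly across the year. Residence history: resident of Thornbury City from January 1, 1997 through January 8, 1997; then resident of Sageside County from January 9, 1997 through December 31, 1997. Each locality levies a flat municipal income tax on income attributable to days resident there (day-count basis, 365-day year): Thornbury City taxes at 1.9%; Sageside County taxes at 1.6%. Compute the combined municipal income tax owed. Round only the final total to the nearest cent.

£2,217.07

Thornbury City, January 1 – January 8, 1997: 8 days → £138,000 × 1.9% × 8/365 = £57.4685
Sageside County, January 9 – December 31, 1997: 357 days → £138,000 × 1.6% × 357/365 = £2,159.6055
Total = £2,217.0740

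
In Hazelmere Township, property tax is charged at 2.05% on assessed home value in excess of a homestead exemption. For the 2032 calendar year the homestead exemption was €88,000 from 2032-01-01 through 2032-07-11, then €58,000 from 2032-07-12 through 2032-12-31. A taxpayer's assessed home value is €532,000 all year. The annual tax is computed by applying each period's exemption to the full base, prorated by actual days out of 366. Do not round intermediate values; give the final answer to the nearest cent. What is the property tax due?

2032-01-01 to 2032-07-11: 193 days, exemption €88,000 → (€532,000 − €88,000) × 2.05% × 193/366 = €4,799.6885
2032-07-12 to 2032-12-31: 173 days, exemption €58,000 → (€532,000 − €58,000) × 2.05% × 173/366 = €4,593.0082
Total = €9,392.6967

€9,392.70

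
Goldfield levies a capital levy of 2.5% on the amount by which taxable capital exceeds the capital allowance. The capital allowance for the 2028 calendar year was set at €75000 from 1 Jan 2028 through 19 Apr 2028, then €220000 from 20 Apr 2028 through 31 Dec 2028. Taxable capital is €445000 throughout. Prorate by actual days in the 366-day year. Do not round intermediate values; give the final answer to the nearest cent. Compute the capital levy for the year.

1 Jan – 19 Apr 2028: 110 days, exemption €75000 → (€445000 − €75000) × 2.5% × 110/366 = €2780.0546
20 Apr – 31 Dec 2028: 256 days, exemption €220000 → (€445000 − €220000) × 2.5% × 256/366 = €3934.4262
Total = €6714.4809

€6714.48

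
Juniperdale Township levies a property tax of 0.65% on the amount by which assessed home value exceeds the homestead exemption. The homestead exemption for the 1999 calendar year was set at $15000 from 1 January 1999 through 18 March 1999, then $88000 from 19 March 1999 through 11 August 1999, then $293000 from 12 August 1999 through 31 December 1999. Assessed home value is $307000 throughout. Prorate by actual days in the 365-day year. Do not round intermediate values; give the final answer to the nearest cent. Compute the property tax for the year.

1 January – 18 March 1999: 77 days, exemption $15000 → ($307000 − $15000) × 0.65% × 77/365 = $400.4000
19 March – 11 August 1999: 146 days, exemption $88000 → ($307000 − $88000) × 0.65% × 146/365 = $569.4000
12 August – 31 December 1999: 142 days, exemption $293000 → ($307000 − $293000) × 0.65% × 142/365 = $35.4027
Total = $1005.2027

$1005.20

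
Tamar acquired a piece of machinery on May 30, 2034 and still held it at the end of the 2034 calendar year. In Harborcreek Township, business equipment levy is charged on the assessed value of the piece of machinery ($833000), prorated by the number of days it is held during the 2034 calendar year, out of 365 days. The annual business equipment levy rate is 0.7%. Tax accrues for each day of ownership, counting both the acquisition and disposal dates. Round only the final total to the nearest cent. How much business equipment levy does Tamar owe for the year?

Days held (May 30 – December 31, 2034): 216 out of 365
Tax = $833000 × 0.7% × 216/365 = $3450.6740

$3450.67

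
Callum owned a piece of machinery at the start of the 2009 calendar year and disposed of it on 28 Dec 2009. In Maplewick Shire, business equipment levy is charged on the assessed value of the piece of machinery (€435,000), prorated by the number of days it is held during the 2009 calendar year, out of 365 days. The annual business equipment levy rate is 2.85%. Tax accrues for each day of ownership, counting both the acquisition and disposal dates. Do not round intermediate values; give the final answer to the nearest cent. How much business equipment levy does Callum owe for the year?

Days held (1 Jan – 28 Dec 2009): 362 out of 365
Tax = €435,000 × 2.85% × 362/365 = €12,295.6027

€12,295.60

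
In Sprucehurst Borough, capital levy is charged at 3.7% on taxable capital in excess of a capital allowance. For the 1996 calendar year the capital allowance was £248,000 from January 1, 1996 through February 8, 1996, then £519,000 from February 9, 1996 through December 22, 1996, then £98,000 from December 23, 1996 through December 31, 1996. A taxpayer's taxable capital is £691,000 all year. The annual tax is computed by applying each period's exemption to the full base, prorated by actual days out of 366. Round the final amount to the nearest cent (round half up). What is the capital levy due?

£7,815.49

January 1 – February 8, 1996: 39 days, exemption £248,000 → (£691,000 − £248,000) × 3.7% × 39/366 = £1,746.5820
February 9 – December 22, 1996: 318 days, exemption £519,000 → (£691,000 − £519,000) × 3.7% × 318/366 = £5,529.3770
December 23 – December 31, 1996: 9 days, exemption £98,000 → (£691,000 − £98,000) × 3.7% × 9/366 = £539.5328
Total = £7,815.4918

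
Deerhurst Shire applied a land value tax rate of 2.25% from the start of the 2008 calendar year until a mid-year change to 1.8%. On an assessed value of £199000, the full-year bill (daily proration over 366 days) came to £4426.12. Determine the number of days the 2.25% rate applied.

Let d = days at the first rate; then 366 − d days at the second rate.
£199000 × [2.25%·d + 1.8%·(366−d)] / 366 = £4426.12
Solving gives d = 345, so the new rate took effect on 11 December 2008.

345 days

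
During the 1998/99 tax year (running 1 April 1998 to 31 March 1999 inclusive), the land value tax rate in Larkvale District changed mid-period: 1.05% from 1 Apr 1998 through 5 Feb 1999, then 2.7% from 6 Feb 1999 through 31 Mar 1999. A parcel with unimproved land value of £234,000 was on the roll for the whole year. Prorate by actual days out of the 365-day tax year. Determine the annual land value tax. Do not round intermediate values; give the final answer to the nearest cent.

1 Apr 1998 – 5 Feb 1999: 311 days at 1.05% → £234,000 × 1.05% × 311/365 = £2,093.4986
6 Feb – 31 Mar 1999: 54 days at 2.7% → £234,000 × 2.7% × 54/365 = £934.7178
Total = £3,028.2164

£3,028.22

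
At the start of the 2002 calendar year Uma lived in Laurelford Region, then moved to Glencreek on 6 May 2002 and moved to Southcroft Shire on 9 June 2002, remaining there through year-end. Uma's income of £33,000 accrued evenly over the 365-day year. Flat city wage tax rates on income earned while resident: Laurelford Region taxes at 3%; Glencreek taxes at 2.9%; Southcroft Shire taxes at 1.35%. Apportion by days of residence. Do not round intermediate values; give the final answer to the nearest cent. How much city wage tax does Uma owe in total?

£679.62

Laurelford Region, 1 January – 5 May 2002: 125 days → £33,000 × 3% × 125/365 = £339.0411
Glencreek, 6 May – 8 June 2002: 34 days → £33,000 × 2.9% × 34/365 = £89.1452
Southcroft Shire, 9 June – 31 December 2002: 206 days → £33,000 × 1.35% × 206/365 = £251.4329
Total = £679.6192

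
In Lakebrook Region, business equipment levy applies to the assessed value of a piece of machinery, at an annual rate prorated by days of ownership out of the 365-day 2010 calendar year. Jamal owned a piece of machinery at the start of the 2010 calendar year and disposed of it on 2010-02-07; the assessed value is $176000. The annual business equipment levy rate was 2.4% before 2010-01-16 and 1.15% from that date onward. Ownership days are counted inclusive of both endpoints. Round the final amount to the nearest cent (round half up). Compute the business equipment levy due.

2010-01-01 to 2010-01-15: 15 days at 2.4% → $176000 × 2.4% × 15/365 = $173.5890
2010-01-16 to 2010-02-07: 23 days at 1.15% → $176000 × 1.15% × 23/365 = $127.5397
Total = $301.1288

$301.13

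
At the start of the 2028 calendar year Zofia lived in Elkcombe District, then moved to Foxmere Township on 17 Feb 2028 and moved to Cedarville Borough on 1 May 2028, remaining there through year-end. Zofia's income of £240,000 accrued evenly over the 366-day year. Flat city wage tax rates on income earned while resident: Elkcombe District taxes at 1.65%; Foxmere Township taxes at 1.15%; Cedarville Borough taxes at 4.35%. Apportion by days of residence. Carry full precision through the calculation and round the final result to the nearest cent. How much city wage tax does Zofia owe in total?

£8,055.08

Elkcombe District, 1 Jan – 16 Feb 2028: 47 days → £240,000 × 1.65% × 47/366 = £508.5246
Foxmere Township, 17 Feb – 30 Apr 2028: 74 days → £240,000 × 1.15% × 74/366 = £558.0328
Cedarville Borough, 1 May – 31 Dec 2028: 245 days → £240,000 × 4.35% × 245/366 = £6,988.5246
Total = £8,055.0820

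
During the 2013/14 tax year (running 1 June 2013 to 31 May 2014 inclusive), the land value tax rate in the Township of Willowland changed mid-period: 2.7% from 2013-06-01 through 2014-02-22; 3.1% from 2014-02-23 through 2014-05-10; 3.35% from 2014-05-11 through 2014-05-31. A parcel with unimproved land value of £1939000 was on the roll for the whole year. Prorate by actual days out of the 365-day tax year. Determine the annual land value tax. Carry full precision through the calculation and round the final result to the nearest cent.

2013-06-01 to 2014-02-22: 267 days at 2.7% → £1939000 × 2.7% × 267/365 = £38296.5781
2014-02-23 to 2014-05-10: 77 days at 3.1% → £1939000 × 3.1% × 77/365 = £12680.5288
2014-05-11 to 2014-05-31: 21 days at 3.35% → £1939000 × 3.35% × 21/365 = £3737.2233
Total = £54714.3301

£54714.33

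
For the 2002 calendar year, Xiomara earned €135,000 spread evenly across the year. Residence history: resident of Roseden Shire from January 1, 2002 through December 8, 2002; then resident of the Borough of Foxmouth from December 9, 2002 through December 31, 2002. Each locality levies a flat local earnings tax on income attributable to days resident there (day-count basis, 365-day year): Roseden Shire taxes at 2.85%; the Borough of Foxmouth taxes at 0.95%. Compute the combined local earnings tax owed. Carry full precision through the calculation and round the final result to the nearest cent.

Roseden Shire, January 1 – December 8, 2002: 342 days → €135,000 × 2.85% × 342/365 = €3,605.0548
The Borough of Foxmouth, December 9 – December 31, 2002: 23 days → €135,000 × 0.95% × 23/365 = €80.8151
Total = €3,685.8699

€3,685.87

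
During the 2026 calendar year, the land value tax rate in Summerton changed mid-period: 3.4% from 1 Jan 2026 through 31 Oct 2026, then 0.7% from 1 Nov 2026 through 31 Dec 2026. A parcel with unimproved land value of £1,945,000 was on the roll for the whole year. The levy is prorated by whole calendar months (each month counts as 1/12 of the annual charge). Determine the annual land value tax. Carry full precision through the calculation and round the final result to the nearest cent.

1 Jan – 31 Oct 2026: 10 months at 3.4% → £1,945,000 × 3.4% × 10/12 = £55,108.3333
1 Nov – 31 Dec 2026: 2 months at 0.7% → £1,945,000 × 0.7% × 2/12 = £2,269.1667
Total = £57,377.5000

£57,377.50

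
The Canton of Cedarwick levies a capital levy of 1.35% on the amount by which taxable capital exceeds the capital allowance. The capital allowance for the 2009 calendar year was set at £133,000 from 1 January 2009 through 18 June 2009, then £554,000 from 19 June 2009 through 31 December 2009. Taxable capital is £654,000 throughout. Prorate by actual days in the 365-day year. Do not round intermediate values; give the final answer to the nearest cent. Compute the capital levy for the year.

£3,981.54

1 January – 18 June 2009: 169 days, exemption £133,000 → (£654,000 − £133,000) × 1.35% × 169/365 = £3,256.6068
19 June – 31 December 2009: 196 days, exemption £554,000 → (£654,000 − £554,000) × 1.35% × 196/365 = £724.9315
Total = £3,981.5384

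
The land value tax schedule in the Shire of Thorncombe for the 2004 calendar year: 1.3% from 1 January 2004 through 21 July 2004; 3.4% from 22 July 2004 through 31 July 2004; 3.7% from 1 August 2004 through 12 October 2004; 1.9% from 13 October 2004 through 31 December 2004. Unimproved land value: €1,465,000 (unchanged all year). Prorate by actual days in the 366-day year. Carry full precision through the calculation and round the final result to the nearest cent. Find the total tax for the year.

1 January – 21 July 2004: 203 days at 1.3% → €1,465,000 × 1.3% × 203/366 = €10,563.2104
22 July – 31 July 2004: 10 days at 3.4% → €1,465,000 × 3.4% × 10/366 = €1,360.9290
1 August – 12 October 2004: 73 days at 3.7% → €1,465,000 × 3.7% × 73/366 = €10,811.3798
13 October – 31 December 2004: 80 days at 1.9% → €1,465,000 × 1.9% × 80/366 = €6,084.1530
Total = €28,819.6721

€28,819.67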